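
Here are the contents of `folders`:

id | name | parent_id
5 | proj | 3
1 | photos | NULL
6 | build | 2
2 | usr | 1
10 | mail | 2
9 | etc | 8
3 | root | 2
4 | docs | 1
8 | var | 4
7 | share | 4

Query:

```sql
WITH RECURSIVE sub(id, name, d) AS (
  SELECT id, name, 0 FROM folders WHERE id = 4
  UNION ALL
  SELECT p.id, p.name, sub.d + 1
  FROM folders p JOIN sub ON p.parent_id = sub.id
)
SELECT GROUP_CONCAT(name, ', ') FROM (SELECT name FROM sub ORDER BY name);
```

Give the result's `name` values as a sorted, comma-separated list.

docs, etc, share, var

Base: id=4 (docs) at d 0.
Iteration 1: rows with parent_id in {4} -> share (id 7, d 1), var (id 8, d 1).
Iteration 2: rows with parent_id in {7,8} -> etc (id 9, d 2).
Iteration 3: no rows with parent_id in {9}; recursion stops.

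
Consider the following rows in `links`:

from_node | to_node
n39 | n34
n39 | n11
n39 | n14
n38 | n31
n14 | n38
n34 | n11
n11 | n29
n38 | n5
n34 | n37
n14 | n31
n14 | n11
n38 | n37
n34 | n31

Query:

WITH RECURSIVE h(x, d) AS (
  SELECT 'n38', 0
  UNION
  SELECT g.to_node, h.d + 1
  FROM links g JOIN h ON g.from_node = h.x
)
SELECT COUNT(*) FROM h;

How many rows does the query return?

Base: (n38, d=0).
Iteration 1: edges from {n38} -> (n31, d=1), (n37, d=1), (n5, d=1).
Iteration 2: no outgoing edges from {n31,n37,n5}; recursion stops.
Total rows emitted: 4.

4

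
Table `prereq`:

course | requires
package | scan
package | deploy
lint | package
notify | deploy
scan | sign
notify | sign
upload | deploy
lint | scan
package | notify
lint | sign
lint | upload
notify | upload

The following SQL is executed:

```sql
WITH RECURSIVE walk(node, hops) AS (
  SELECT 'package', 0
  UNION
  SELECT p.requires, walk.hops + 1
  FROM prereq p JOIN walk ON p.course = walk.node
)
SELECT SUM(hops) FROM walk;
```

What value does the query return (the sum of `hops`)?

12

Base: (package, hops=0).
Iteration 1: edges from {package} -> (deploy, hops=1), (notify, hops=1), (scan, hops=1).
Iteration 2: edges from {deploy,notify,scan} -> (deploy, hops=2), (sign, hops=2), (upload, hops=2). [UNION drops 1 duplicate row(s)]
Iteration 3: edges from {deploy,sign,upload} -> (deploy, hops=3).
Iteration 4: no outgoing edges from {deploy}; recursion stops.
SUM(hops) = 0 + 1 + 1 + 1 + 2 + 2 + 2 + 3 = 12.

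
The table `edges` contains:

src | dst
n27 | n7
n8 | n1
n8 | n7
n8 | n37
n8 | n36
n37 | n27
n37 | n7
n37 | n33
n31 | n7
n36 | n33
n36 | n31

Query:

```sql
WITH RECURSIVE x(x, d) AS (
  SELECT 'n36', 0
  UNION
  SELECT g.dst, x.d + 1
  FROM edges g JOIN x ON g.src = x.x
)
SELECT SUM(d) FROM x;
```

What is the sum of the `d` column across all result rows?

Base: (n36, d=0).
Iteration 1: edges from {n36} -> (n31, d=1), (n33, d=1).
Iteration 2: edges from {n31,n33} -> (n7, d=2).
Iteration 3: no outgoing edges from {n7}; recursion stops.
SUM(d) = 0 + 1 + 1 + 2 = 4.

4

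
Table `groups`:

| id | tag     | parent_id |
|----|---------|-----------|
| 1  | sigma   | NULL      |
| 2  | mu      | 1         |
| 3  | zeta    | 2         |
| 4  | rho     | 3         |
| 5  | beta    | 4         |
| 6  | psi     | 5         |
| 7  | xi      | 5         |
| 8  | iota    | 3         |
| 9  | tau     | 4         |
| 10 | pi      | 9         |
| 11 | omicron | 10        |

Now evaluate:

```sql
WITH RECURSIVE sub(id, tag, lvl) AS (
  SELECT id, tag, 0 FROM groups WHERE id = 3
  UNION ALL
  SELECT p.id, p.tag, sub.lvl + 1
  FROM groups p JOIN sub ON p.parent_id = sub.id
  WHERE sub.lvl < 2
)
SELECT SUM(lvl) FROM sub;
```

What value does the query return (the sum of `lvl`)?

Base: id=3 (zeta) at lvl 0.
Iteration 1: rows with parent_id in {3} -> rho (id 4, lvl 1), iota (id 8, lvl 1).
Iteration 2: rows with parent_id in {4,8} -> beta (id 5, lvl 2), tau (id 9, lvl 2).
Iteration 3: lvl < 2 fails for all current rows; recursion stops.
SUM(lvl) = 0 + 1 + 1 + 2 + 2 = 6.

6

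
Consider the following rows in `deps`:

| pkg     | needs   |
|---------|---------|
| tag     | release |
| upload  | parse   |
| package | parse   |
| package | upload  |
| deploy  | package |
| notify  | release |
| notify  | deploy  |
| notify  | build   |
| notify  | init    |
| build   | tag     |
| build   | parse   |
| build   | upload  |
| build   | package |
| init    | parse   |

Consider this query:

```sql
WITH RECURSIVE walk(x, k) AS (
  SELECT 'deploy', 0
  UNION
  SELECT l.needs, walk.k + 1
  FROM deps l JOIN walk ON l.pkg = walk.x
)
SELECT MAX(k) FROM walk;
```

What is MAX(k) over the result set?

Base: (deploy, k=0).
Iteration 1: edges from {deploy} -> (package, k=1).
Iteration 2: edges from {package} -> (parse, k=2), (upload, k=2).
Iteration 3: edges from {parse,upload} -> (parse, k=3).
Iteration 4: no outgoing edges from {parse}; recursion stops.
k values: 0, 1, 2, 2, 3; the maximum is 3.

3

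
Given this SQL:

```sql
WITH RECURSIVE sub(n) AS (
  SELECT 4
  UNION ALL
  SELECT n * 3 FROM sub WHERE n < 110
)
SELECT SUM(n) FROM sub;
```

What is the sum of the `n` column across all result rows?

484

Base: n=4.
Iteration 1: 4 < 110 holds -> n = 4 * 3 = 12.
Iteration 2: 12 < 110 holds -> n = 12 * 3 = 36.
Iteration 3: 36 < 110 holds -> n = 36 * 3 = 108.
Iteration 4: 108 < 110 holds -> n = 108 * 3 = 324.
Iteration 5: 324 < 110 fails; recursion stops.
SUM(n) = 4 + 12 + 36 + 108 + 324 = 484.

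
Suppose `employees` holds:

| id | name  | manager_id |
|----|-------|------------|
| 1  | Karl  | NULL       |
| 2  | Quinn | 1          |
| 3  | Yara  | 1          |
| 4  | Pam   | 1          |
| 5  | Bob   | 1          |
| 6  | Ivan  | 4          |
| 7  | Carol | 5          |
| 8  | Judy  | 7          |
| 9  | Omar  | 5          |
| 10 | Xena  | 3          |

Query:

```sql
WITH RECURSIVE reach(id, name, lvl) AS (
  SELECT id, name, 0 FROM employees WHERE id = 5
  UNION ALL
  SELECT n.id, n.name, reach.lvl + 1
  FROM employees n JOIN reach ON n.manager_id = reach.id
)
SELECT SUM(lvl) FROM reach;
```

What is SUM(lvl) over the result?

4

Base: id=5 (Bob) at lvl 0.
Iteration 1: rows with manager_id in {5} -> Carol (id 7, lvl 1), Omar (id 9, lvl 1).
Iteration 2: rows with manager_id in {7,9} -> Judy (id 8, lvl 2).
Iteration 3: no rows with manager_id in {8}; recursion stops.
SUM(lvl) = 0 + 1 + 1 + 2 = 4.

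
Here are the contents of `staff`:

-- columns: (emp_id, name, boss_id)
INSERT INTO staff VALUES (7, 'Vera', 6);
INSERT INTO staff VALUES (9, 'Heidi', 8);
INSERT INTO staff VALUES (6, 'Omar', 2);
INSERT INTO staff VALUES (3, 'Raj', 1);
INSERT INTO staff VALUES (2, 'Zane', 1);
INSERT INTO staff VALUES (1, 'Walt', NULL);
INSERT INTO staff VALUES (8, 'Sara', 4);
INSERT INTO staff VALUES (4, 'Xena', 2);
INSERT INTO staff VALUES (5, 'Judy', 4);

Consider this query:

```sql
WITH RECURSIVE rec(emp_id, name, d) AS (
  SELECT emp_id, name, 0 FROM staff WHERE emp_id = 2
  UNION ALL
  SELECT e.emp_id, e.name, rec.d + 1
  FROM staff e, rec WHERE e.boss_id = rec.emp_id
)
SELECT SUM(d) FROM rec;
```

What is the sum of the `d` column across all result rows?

11

Base: emp_id=2 (Zane) at d 0.
Iteration 1: rows with boss_id in {2} -> Xena (id 4, d 1), Omar (id 6, d 1).
Iteration 2: rows with boss_id in {4,6} -> Judy (id 5, d 2), Vera (id 7, d 2), Sara (id 8, d 2).
Iteration 3: rows with boss_id in {5,7,8} -> Heidi (id 9, d 3).
Iteration 4: no rows with boss_id in {9}; recursion stops.
SUM(d) = 0 + 1 + 1 + 2 + 2 + 2 + 3 = 11.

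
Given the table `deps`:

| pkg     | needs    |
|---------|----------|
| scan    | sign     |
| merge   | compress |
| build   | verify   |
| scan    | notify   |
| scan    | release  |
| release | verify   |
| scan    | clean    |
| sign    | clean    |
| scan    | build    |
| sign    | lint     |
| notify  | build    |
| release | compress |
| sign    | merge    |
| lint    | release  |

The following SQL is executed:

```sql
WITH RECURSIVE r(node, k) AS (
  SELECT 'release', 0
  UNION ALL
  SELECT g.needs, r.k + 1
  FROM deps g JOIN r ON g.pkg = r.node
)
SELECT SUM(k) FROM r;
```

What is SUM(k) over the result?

Base: (release, k=0).
Iteration 1: edges from {release} -> (compress, k=1), (verify, k=1).
Iteration 2: no outgoing edges from {compress,verify}; recursion stops.
SUM(k) = 0 + 1 + 1 = 2.

2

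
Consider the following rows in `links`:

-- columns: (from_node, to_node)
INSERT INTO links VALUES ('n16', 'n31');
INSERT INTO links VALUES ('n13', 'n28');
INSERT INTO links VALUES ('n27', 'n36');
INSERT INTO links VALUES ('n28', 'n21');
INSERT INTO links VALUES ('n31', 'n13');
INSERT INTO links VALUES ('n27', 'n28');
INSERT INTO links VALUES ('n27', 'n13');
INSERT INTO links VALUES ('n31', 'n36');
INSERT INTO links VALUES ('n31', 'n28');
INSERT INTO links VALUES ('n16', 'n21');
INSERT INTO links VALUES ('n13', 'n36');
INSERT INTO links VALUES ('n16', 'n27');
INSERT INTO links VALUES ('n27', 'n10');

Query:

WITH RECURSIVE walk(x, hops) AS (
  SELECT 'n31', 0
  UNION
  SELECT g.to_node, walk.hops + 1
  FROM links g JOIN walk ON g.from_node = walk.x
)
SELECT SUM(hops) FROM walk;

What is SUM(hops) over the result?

Base: (n31, hops=0).
Iteration 1: edges from {n31} -> (n13, hops=1), (n28, hops=1), (n36, hops=1).
Iteration 2: edges from {n13,n28,n36} -> (n21, hops=2), (n28, hops=2), (n36, hops=2).
Iteration 3: edges from {n21,n28,n36} -> (n21, hops=3).
Iteration 4: no outgoing edges from {n21}; recursion stops.
SUM(hops) = 0 + 1 + 1 + 1 + 2 + 2 + 2 + 3 = 12.

12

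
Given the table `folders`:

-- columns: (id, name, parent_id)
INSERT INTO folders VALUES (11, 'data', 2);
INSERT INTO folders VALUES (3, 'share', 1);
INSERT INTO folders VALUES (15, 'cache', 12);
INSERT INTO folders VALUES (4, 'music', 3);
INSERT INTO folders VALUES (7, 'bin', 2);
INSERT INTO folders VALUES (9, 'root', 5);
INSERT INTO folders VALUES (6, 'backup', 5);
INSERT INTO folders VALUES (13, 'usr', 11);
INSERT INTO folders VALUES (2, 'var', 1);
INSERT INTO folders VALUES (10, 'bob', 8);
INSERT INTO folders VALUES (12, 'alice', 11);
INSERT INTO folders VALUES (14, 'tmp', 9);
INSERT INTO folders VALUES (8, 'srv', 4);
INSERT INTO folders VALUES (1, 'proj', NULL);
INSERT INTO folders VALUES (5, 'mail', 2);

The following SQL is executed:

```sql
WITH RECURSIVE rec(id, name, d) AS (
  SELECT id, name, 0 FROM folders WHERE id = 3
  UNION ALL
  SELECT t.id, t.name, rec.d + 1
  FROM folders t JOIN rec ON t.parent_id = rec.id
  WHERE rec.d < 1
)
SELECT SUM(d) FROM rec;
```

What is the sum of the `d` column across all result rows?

1

Base: id=3 (share) at d 0.
Iteration 1: rows with parent_id in {3} -> music (id 4, d 1).
Iteration 2: d < 1 fails for all current rows; recursion stops.
SUM(d) = 0 + 1 = 1.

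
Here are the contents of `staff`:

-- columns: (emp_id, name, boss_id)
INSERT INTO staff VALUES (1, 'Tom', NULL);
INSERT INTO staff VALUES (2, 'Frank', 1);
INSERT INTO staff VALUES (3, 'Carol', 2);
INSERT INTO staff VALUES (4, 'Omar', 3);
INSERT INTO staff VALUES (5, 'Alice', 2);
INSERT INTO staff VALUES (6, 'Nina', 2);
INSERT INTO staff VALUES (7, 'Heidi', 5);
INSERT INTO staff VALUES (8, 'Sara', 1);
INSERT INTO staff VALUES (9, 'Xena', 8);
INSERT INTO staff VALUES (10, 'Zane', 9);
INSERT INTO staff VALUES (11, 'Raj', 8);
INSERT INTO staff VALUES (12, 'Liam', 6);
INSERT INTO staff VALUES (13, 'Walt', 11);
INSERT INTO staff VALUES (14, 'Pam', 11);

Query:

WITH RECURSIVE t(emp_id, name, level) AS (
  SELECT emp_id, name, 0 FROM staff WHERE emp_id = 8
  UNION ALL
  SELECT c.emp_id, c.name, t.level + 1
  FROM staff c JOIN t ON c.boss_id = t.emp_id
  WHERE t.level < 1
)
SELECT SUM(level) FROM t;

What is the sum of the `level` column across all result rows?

2

Base: emp_id=8 (Sara) at level 0.
Iteration 1: rows with boss_id in {8} -> Xena (id 9, level 1), Raj (id 11, level 1).
Iteration 2: level < 1 fails for all current rows; recursion stops.
SUM(level) = 0 + 1 + 1 = 2.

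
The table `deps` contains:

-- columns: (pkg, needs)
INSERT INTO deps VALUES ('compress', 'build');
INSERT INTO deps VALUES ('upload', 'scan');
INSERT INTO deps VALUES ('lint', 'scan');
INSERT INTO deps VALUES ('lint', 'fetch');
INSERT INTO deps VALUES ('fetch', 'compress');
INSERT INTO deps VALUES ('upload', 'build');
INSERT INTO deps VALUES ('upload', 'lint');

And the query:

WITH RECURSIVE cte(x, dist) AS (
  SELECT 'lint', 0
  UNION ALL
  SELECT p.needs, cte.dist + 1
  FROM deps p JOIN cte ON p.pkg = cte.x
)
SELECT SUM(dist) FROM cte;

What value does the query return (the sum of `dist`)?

Base: (lint, dist=0).
Iteration 1: edges from {lint} -> (fetch, dist=1), (scan, dist=1).
Iteration 2: edges from {fetch,scan} -> (compress, dist=2).
Iteration 3: edges from {compress} -> (build, dist=3).
Iteration 4: no outgoing edges from {build}; recursion stops.
SUM(dist) = 0 + 1 + 1 + 2 + 3 = 7.

7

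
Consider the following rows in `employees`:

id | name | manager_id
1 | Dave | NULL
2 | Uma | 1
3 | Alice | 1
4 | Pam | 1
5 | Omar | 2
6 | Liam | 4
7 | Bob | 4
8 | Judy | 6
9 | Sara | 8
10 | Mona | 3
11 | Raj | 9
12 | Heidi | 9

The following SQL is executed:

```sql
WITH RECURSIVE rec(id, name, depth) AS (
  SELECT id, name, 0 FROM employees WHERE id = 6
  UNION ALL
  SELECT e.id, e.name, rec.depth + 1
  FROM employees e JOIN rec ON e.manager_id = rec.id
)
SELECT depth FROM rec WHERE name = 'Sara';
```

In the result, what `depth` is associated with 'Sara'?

Base: id=6 (Liam) at depth 0.
Iteration 1: rows with manager_id in {6} -> Judy (id 8, depth 1).
Iteration 2: rows with manager_id in {8} -> Sara (id 9, depth 2).
Iteration 3: rows with manager_id in {9} -> Raj (id 11, depth 3), Heidi (id 12, depth 3).
Iteration 4: no rows with manager_id in {11,12}; recursion stops.

2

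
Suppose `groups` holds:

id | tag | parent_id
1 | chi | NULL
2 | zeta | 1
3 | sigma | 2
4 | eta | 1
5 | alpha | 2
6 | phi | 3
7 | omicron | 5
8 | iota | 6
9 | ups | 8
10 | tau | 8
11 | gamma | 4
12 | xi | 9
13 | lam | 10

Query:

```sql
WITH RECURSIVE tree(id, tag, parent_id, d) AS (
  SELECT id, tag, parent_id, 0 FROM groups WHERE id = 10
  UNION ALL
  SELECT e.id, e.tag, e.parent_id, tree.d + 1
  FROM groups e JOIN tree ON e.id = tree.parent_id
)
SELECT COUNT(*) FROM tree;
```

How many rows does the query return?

Base: id=10 (tau), parent_id=8, d 0.
Iteration 1: join on id=8 -> iota (id 8, parent_id=6, d 1).
Iteration 2: join on id=6 -> phi (id 6, parent_id=3, d 2).
Iteration 3: join on id=3 -> sigma (id 3, parent_id=2, d 3).
Iteration 4: join on id=2 -> zeta (id 2, parent_id=1, d 4).
Iteration 5: join on id=1 -> chi (id 1, parent_id=NULL, d 5).
Iteration 6: parent_id is NULL; no match; recursion stops.
Total rows emitted: 6.

6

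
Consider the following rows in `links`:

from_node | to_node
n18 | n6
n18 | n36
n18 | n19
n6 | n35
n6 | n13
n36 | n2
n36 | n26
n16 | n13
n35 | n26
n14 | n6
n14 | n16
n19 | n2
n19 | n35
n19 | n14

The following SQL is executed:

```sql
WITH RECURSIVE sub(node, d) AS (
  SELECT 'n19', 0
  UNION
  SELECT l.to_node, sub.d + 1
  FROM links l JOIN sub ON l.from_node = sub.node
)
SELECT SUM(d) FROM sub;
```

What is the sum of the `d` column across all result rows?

Base: (n19, d=0).
Iteration 1: edges from {n19} -> (n14, d=1), (n2, d=1), (n35, d=1).
Iteration 2: edges from {n14,n2,n35} -> (n16, d=2), (n26, d=2), (n6, d=2).
Iteration 3: edges from {n16,n26,n6} -> (n13, d=3), (n35, d=3). [UNION drops 1 duplicate row(s)]
Iteration 4: edges from {n13,n35} -> (n26, d=4).
Iteration 5: no outgoing edges from {n26}; recursion stops.
SUM(d) = 0 + 1 + 1 + 1 + 2 + 2 + 2 + 3 + 3 + 4 = 19.

19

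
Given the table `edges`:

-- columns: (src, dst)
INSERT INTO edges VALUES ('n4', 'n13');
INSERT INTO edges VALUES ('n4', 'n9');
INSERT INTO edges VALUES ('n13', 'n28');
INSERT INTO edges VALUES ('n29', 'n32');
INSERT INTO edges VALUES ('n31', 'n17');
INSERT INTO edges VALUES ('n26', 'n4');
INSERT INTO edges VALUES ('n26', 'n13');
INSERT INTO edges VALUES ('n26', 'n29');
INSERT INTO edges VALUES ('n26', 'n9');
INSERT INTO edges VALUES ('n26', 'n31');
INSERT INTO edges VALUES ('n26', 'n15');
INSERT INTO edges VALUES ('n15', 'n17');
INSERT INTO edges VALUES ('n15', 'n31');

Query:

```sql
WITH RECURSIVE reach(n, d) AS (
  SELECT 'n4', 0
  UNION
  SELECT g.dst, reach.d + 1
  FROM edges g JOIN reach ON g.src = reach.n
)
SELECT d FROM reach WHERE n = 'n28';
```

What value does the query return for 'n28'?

2

Base: (n4, d=0).
Iteration 1: edges from {n4} -> (n13, d=1), (n9, d=1).
Iteration 2: edges from {n13,n9} -> (n28, d=2).
Iteration 3: no outgoing edges from {n28}; recursion stops.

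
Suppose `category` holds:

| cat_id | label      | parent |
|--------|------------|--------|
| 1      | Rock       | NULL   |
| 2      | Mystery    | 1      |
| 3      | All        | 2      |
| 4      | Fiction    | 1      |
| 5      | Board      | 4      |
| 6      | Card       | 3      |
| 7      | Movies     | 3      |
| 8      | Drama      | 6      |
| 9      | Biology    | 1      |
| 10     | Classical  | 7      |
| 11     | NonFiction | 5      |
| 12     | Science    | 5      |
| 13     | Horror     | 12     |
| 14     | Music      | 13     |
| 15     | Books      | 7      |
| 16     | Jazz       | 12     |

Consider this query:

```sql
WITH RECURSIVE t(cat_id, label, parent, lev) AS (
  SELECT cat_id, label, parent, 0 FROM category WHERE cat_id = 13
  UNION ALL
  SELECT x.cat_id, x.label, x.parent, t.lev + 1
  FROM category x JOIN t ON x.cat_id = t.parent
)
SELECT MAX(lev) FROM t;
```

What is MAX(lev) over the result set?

4

Base: cat_id=13 (Horror), parent=12, lev 0.
Iteration 1: join on cat_id=12 -> Science (id 12, parent=5, lev 1).
Iteration 2: join on cat_id=5 -> Board (id 5, parent=4, lev 2).
Iteration 3: join on cat_id=4 -> Fiction (id 4, parent=1, lev 3).
Iteration 4: join on cat_id=1 -> Rock (id 1, parent=NULL, lev 4).
Iteration 5: parent is NULL; no match; recursion stops.
lev values: 0, 1, 2, 3, 4; the maximum is 4.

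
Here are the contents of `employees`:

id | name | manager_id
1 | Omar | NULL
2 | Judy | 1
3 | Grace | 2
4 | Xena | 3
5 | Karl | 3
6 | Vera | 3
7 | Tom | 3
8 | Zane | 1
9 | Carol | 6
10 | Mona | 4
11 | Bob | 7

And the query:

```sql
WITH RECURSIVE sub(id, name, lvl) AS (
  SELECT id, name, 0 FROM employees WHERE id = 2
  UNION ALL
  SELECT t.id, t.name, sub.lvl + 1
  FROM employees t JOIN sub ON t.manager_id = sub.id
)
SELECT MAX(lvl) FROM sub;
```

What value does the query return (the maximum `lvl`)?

3

Base: id=2 (Judy) at lvl 0.
Iteration 1: rows with manager_id in {2} -> Grace (id 3, lvl 1).
Iteration 2: rows with manager_id in {3} -> Xena (id 4, lvl 2), Karl (id 5, lvl 2), Vera (id 6, lvl 2), Tom (id 7, lvl 2).
Iteration 3: rows with manager_id in {4,5,6,7} -> Carol (id 9, lvl 3), Mona (id 10, lvl 3), Bob (id 11, lvl 3).
Iteration 4: no rows with manager_id in {9,10,11}; recursion stops.
lvl values: 0, 1, 2, 2, 2, 2, 3, 3, 3; the maximum is 3.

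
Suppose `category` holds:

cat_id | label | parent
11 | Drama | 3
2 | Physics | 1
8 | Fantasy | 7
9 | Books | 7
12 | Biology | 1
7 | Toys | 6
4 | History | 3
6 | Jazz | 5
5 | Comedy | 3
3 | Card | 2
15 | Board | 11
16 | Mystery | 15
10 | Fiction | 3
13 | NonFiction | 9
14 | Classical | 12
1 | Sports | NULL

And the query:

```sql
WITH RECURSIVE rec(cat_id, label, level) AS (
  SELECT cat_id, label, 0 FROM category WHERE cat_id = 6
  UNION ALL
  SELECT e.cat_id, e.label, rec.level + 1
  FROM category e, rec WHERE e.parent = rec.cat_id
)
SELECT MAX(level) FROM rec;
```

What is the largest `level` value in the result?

Base: cat_id=6 (Jazz) at level 0.
Iteration 1: rows with parent in {6} -> Toys (id 7, level 1).
Iteration 2: rows with parent in {7} -> Fantasy (id 8, level 2), Books (id 9, level 2).
Iteration 3: rows with parent in {8,9} -> NonFiction (id 13, level 3).
Iteration 4: no rows with parent in {13}; recursion stops.
level values: 0, 1, 2, 2, 3; the maximum is 3.

3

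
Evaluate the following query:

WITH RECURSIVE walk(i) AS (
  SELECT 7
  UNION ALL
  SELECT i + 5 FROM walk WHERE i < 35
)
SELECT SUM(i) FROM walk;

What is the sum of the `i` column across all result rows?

154

Base: i=7.
Iteration 1: 7 < 35 holds -> i = 7 + 5 = 12.
Iteration 2: 12 < 35 holds -> i = 12 + 5 = 17.
Iteration 3: 17 < 35 holds -> i = 17 + 5 = 22.
Iteration 4: 22 < 35 holds -> i = 22 + 5 = 27.
Iteration 5: 27 < 35 holds -> i = 27 + 5 = 32.
Iteration 6: 32 < 35 holds -> i = 32 + 5 = 37.
Iteration 7: 37 < 35 fails; recursion stops.
SUM(i) = 7 + 12 + 17 + 22 + 27 + 32 + 37 = 154.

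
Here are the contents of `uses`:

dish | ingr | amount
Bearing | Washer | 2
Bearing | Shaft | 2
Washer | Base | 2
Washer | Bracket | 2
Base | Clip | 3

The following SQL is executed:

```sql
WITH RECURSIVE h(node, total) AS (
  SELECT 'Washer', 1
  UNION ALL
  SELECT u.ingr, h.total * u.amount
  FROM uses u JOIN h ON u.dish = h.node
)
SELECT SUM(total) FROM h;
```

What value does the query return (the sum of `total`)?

Base: (Washer, total=1).
Iteration 1: components of {Washer} -> Base = 1*2 = 2, Bracket = 1*2 = 2.
Iteration 2: components of {Base,Bracket} -> Clip = 2*3 = 6.
Iteration 3: no further components; recursion stops.
SUM(total) = 1 + 2 + 2 + 6 = 11.

11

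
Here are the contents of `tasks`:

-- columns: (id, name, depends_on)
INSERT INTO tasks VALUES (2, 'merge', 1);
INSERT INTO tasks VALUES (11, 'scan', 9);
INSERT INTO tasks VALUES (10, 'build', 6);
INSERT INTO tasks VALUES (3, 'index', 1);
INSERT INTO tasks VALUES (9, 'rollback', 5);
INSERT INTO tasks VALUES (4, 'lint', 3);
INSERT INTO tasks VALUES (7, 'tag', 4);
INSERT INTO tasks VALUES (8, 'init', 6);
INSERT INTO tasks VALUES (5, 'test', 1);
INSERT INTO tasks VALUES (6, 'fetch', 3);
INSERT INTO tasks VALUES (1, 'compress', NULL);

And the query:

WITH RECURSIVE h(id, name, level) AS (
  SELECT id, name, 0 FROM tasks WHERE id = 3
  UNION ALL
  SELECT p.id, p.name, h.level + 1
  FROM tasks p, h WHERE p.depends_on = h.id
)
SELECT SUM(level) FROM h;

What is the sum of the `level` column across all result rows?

8

Base: id=3 (index) at level 0.
Iteration 1: rows with depends_on in {3} -> lint (id 4, level 1), fetch (id 6, level 1).
Iteration 2: rows with depends_on in {4,6} -> tag (id 7, level 2), init (id 8, level 2), build (id 10, level 2).
Iteration 3: no rows with depends_on in {7,8,10}; recursion stops.
SUM(level) = 0 + 1 + 1 + 2 + 2 + 2 = 8.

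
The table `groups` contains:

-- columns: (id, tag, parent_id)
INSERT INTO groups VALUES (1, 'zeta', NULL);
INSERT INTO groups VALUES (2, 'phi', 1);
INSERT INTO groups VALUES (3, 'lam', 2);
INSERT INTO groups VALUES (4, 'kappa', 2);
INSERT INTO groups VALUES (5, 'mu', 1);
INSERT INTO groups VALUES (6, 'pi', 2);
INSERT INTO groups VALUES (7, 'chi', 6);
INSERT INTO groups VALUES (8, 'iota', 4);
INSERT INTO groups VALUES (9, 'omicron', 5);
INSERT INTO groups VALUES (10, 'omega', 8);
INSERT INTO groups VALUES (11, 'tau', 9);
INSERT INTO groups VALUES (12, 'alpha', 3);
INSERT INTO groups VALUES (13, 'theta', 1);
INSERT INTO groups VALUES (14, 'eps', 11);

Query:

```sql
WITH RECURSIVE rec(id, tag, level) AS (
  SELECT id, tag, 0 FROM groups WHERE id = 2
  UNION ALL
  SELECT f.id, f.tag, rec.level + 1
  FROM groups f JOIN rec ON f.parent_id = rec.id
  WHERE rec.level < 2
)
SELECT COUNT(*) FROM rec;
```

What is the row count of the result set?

Base: id=2 (phi) at level 0.
Iteration 1: rows with parent_id in {2} -> lam (id 3, level 1), kappa (id 4, level 1), pi (id 6, level 1).
Iteration 2: rows with parent_id in {3,4,6} -> chi (id 7, level 2), iota (id 8, level 2), alpha (id 12, level 2).
Iteration 3: level < 2 fails for all current rows; recursion stops.
Total rows emitted: 7.

7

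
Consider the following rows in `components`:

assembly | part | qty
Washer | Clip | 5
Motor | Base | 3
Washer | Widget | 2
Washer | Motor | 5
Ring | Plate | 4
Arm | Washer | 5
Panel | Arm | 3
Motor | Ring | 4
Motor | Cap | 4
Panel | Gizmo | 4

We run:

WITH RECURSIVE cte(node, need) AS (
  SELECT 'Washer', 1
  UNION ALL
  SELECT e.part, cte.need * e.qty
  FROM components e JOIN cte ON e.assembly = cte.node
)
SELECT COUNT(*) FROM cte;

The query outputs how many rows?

8

Base: (Washer, need=1).
Iteration 1: components of {Washer} -> Clip = 1*5 = 5, Motor = 1*5 = 5, Widget = 1*2 = 2.
Iteration 2: components of {Clip,Motor,Widget} -> Base = 5*3 = 15, Cap = 5*4 = 20, Ring = 5*4 = 20.
Iteration 3: components of {Base,Cap,Ring} -> Plate = 20*4 = 80.
Iteration 4: no further components; recursion stops.
Total rows emitted: 8.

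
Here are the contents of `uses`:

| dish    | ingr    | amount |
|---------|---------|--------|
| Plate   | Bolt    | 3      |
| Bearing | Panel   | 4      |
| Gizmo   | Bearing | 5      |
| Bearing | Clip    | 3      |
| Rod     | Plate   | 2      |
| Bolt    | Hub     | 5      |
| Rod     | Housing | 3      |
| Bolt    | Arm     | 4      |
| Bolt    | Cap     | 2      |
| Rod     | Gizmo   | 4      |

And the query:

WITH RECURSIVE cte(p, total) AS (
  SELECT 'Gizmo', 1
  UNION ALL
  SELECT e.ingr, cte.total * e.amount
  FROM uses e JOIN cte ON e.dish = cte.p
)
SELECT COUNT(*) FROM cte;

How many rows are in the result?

Base: (Gizmo, total=1).
Iteration 1: components of {Gizmo} -> Bearing = 1*5 = 5.
Iteration 2: components of {Bearing} -> Clip = 5*3 = 15, Panel = 5*4 = 20.
Iteration 3: no further components; recursion stops.
Total rows emitted: 4.

4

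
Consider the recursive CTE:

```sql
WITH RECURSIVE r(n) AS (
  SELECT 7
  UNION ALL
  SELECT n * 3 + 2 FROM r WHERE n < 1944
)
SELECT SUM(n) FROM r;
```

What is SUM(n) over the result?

Base: n=7.
Iteration 1: 7 < 1944 holds -> n = 7 * 3 + 2 = 23.
Iteration 2: 23 < 1944 holds -> n = 23 * 3 + 2 = 71.
Iteration 3: 71 < 1944 holds -> n = 71 * 3 + 2 = 215.
Iteration 4: 215 < 1944 holds -> n = 215 * 3 + 2 = 647.
Iteration 5: 647 < 1944 holds -> n = 647 * 3 + 2 = 1943.
Iteration 6: 1943 < 1944 holds -> n = 1943 * 3 + 2 = 5831.
Iteration 7: 5831 < 1944 fails; recursion stops.
SUM(n) = 7 + 23 + 71 + 215 + 647 + 1943 + 5831 = 8737.

8737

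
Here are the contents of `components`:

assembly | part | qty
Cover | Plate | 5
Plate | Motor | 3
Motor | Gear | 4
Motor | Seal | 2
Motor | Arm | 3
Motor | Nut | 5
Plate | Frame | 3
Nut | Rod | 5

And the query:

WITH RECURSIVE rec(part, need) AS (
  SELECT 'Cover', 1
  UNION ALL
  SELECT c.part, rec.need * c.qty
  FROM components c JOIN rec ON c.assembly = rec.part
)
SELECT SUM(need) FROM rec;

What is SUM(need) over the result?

Base: (Cover, need=1).
Iteration 1: components of {Cover} -> Plate = 1*5 = 5.
Iteration 2: components of {Plate} -> Frame = 5*3 = 15, Motor = 5*3 = 15.
Iteration 3: components of {Frame,Motor} -> Arm = 15*3 = 45, Gear = 15*4 = 60, Nut = 15*5 = 75, Seal = 15*2 = 30.
Iteration 4: components of {Arm,Gear,Nut,Seal} -> Rod = 75*5 = 375.
Iteration 5: no further components; recursion stops.
SUM(need) = 1 + 5 + 15 + 15 + 60 + 30 + 45 + 75 + 375 = 621.

621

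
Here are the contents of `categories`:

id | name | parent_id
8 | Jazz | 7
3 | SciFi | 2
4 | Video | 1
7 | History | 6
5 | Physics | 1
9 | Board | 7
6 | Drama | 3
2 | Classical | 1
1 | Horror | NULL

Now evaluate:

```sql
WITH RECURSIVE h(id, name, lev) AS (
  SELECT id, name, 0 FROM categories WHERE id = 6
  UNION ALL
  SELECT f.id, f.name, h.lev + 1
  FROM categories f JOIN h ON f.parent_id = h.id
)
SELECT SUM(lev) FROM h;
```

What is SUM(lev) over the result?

Base: id=6 (Drama) at lev 0.
Iteration 1: rows with parent_id in {6} -> History (id 7, lev 1).
Iteration 2: rows with parent_id in {7} -> Jazz (id 8, lev 2), Board (id 9, lev 2).
Iteration 3: no rows with parent_id in {8,9}; recursion stops.
SUM(lev) = 0 + 1 + 2 + 2 = 5.

5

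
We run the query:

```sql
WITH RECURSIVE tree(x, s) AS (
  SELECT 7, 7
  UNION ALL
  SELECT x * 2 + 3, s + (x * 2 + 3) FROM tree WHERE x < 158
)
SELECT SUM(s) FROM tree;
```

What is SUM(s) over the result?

Base: x=7, s=7.
Iteration 1: 7 < 158 holds -> x = 7 * 2 + 3 = 17, s = 7 + 17 = 24.
Iteration 2: 17 < 158 holds -> x = 17 * 2 + 3 = 37, s = 24 + 37 = 61.
Iteration 3: 37 < 158 holds -> x = 37 * 2 + 3 = 77, s = 61 + 77 = 138.
Iteration 4: 77 < 158 holds -> x = 77 * 2 + 3 = 157, s = 138 + 157 = 295.
Iteration 5: 157 < 158 holds -> x = 157 * 2 + 3 = 317, s = 295 + 317 = 612.
Iteration 6: 317 < 158 fails; recursion stops.
SUM(s) = 7 + 24 + 61 + 138 + 295 + 612 = 1137.

1137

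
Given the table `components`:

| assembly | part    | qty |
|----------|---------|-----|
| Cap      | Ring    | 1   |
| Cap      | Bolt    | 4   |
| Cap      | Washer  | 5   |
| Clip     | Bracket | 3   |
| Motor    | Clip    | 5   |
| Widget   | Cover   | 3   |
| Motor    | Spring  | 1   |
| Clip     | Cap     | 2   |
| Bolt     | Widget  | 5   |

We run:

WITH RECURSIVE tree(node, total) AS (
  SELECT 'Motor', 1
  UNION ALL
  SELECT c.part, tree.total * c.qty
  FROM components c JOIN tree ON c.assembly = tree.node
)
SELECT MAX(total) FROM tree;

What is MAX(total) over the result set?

600

Base: (Motor, total=1).
Iteration 1: components of {Motor} -> Clip = 1*5 = 5, Spring = 1*1 = 1.
Iteration 2: components of {Clip,Spring} -> Bracket = 5*3 = 15, Cap = 5*2 = 10.
Iteration 3: components of {Bracket,Cap} -> Bolt = 10*4 = 40, Ring = 10*1 = 10, Washer = 10*5 = 50.
Iteration 4: components of {Bolt,Ring,Washer} -> Widget = 40*5 = 200.
Iteration 5: components of {Widget} -> Cover = 200*3 = 600.
Iteration 6: no further components; recursion stops.
total values: 1, 1, 5, 15, 10, 40, 10, 50, 200, 600; the maximum is 600.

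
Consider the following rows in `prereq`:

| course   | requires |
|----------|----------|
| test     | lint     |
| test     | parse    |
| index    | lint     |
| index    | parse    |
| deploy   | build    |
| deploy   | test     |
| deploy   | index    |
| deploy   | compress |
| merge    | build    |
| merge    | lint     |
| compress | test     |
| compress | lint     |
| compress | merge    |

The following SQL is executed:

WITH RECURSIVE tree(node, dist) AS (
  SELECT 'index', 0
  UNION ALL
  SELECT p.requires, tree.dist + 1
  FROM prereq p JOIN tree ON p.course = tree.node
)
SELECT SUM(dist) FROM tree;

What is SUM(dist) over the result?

Base: (index, dist=0).
Iteration 1: edges from {index} -> (lint, dist=1), (parse, dist=1).
Iteration 2: no outgoing edges from {lint,parse}; recursion stops.
SUM(dist) = 0 + 1 + 1 = 2.

2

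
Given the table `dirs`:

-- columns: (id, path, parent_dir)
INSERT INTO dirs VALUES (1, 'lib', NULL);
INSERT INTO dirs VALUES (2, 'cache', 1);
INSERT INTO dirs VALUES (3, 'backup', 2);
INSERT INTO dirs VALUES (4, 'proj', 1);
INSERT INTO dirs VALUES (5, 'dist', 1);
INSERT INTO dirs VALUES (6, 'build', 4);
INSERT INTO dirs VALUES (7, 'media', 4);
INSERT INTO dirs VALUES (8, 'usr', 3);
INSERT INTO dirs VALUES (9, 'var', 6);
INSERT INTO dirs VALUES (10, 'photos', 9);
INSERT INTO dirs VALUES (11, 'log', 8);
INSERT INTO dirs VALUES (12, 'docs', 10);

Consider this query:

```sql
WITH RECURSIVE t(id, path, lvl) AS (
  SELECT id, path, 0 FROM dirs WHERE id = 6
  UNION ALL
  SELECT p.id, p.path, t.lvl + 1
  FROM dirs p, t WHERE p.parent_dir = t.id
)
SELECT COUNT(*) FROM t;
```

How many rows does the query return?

4

Base: id=6 (build) at lvl 0.
Iteration 1: rows with parent_dir in {6} -> var (id 9, lvl 1).
Iteration 2: rows with parent_dir in {9} -> photos (id 10, lvl 2).
Iteration 3: rows with parent_dir in {10} -> docs (id 12, lvl 3).
Iteration 4: no rows with parent_dir in {12}; recursion stops.
Total rows emitted: 4.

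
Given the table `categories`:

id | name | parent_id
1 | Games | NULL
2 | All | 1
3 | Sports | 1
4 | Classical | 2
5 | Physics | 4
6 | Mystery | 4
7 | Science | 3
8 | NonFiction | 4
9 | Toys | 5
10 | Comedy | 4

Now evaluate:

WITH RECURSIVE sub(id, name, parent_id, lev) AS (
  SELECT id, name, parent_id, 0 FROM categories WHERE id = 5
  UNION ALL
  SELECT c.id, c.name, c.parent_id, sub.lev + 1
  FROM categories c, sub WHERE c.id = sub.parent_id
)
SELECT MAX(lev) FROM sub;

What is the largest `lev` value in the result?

3

Base: id=5 (Physics), parent_id=4, lev 0.
Iteration 1: join on id=4 -> Classical (id 4, parent_id=2, lev 1).
Iteration 2: join on id=2 -> All (id 2, parent_id=1, lev 2).
Iteration 3: join on id=1 -> Games (id 1, parent_id=NULL, lev 3).
Iteration 4: parent_id is NULL; no match; recursion stops.
lev values: 0, 1, 2, 3; the maximum is 3.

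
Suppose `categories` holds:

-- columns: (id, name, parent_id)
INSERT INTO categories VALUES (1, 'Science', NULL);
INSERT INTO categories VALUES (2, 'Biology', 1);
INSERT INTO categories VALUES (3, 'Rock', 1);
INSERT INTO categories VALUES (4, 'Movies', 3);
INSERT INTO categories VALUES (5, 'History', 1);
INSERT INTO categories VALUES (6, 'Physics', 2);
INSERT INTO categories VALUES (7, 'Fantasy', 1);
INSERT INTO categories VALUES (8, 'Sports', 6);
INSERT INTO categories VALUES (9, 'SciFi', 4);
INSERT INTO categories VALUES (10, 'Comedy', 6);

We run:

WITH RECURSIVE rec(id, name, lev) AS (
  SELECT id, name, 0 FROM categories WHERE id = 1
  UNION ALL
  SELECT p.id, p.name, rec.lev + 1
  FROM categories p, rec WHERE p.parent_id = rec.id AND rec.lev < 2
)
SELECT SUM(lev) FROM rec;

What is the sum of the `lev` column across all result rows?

8

Base: id=1 (Science) at lev 0.
Iteration 1: rows with parent_id in {1} -> Biology (id 2, lev 1), Rock (id 3, lev 1), History (id 5, lev 1), Fantasy (id 7, lev 1).
Iteration 2: rows with parent_id in {2,3,5,7} -> Movies (id 4, lev 2), Physics (id 6, lev 2).
Iteration 3: lev < 2 fails for all current rows; recursion stops.
SUM(lev) = 0 + 1 + 1 + 1 + 1 + 2 + 2 = 8.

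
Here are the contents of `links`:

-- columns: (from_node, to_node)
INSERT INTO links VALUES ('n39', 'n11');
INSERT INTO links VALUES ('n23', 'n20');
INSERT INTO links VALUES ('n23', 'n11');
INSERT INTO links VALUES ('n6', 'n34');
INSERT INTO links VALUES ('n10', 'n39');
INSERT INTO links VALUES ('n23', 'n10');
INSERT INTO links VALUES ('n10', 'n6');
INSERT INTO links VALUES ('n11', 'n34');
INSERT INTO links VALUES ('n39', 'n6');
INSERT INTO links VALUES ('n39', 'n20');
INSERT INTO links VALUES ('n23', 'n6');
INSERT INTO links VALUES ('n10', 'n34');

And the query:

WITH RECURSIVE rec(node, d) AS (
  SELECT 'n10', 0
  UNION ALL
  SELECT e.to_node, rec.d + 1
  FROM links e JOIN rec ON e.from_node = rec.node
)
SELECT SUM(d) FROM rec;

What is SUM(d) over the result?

17

Base: (n10, d=0).
Iteration 1: edges from {n10} -> (n34, d=1), (n39, d=1), (n6, d=1).
Iteration 2: edges from {n34,n39,n6} -> (n11, d=2), (n20, d=2), (n34, d=2), (n6, d=2).
Iteration 3: edges from {n11,n20,n34,n6} -> (n34, d=3) x2. [UNION ALL keeps all 2 new rows, including repeats]
Iteration 4: no outgoing edges from {n34}; recursion stops.
SUM(d) = 0 + 1 + 1 + 1 + 2 + 2 + 2 + 2 + 3 + 3 = 17.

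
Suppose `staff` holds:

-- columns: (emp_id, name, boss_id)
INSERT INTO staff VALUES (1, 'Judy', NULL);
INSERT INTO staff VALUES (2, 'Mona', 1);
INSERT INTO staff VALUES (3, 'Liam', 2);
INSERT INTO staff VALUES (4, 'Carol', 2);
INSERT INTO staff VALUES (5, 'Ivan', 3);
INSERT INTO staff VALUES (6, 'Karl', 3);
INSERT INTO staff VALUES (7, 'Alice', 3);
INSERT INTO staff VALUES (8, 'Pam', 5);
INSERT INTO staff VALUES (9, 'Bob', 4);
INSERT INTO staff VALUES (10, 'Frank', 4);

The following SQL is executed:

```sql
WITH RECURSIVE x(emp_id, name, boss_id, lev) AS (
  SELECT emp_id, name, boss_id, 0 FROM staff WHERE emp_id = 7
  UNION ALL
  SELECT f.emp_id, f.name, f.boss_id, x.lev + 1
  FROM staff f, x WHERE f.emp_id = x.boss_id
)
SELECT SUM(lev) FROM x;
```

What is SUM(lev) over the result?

Base: emp_id=7 (Alice), boss_id=3, lev 0.
Iteration 1: join on emp_id=3 -> Liam (id 3, boss_id=2, lev 1).
Iteration 2: join on emp_id=2 -> Mona (id 2, boss_id=1, lev 2).
Iteration 3: join on emp_id=1 -> Judy (id 1, boss_id=NULL, lev 3).
Iteration 4: boss_id is NULL; no match; recursion stops.
SUM(lev) = 0 + 1 + 2 + 3 = 6.

6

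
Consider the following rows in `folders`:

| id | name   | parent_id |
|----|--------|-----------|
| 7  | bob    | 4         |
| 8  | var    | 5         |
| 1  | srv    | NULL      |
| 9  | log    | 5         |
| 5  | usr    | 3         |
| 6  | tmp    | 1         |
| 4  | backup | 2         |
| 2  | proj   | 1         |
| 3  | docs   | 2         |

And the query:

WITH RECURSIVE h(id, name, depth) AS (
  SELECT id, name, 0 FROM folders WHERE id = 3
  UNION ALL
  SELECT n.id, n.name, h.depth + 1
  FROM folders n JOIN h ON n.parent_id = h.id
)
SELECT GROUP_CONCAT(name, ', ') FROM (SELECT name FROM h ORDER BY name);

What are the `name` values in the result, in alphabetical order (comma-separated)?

Base: id=3 (docs) at depth 0.
Iteration 1: rows with parent_id in {3} -> usr (id 5, depth 1).
Iteration 2: rows with parent_id in {5} -> var (id 8, depth 2), log (id 9, depth 2).
Iteration 3: no rows with parent_id in {8,9}; recursion stops.

docs, log, usr, var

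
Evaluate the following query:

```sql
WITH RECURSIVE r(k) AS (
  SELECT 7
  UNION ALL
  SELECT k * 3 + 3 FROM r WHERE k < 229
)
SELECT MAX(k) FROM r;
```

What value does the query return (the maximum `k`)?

Base: k=7.
Iteration 1: 7 < 229 holds -> k = 7 * 3 + 3 = 24.
Iteration 2: 24 < 229 holds -> k = 24 * 3 + 3 = 75.
Iteration 3: 75 < 229 holds -> k = 75 * 3 + 3 = 228.
Iteration 4: 228 < 229 holds -> k = 228 * 3 + 3 = 687.
Iteration 5: 687 < 229 fails; recursion stops.
k values: 7, 24, 75, 228, 687; the maximum is 687.

687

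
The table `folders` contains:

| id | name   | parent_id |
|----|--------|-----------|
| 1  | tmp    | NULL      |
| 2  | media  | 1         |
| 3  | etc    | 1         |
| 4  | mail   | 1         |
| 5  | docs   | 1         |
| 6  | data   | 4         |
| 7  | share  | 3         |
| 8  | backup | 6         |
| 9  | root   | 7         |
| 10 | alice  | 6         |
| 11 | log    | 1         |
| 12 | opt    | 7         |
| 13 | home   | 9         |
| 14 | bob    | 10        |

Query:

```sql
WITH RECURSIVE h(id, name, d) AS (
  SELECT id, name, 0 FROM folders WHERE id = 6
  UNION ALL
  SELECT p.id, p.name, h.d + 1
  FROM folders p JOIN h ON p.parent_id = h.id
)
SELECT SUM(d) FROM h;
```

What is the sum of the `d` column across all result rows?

4

Base: id=6 (data) at d 0.
Iteration 1: rows with parent_id in {6} -> backup (id 8, d 1), alice (id 10, d 1).
Iteration 2: rows with parent_id in {8,10} -> bob (id 14, d 2).
Iteration 3: no rows with parent_id in {14}; recursion stops.
SUM(d) = 0 + 1 + 1 + 2 = 4.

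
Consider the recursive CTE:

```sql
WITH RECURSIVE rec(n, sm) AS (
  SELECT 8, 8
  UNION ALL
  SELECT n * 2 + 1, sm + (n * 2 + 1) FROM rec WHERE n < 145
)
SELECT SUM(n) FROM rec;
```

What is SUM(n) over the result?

Base: n=8, sm=8.
Iteration 1: 8 < 145 holds -> n = 8 * 2 + 1 = 17, sm = 8 + 17 = 25.
Iteration 2: 17 < 145 holds -> n = 17 * 2 + 1 = 35, sm = 25 + 35 = 60.
Iteration 3: 35 < 145 holds -> n = 35 * 2 + 1 = 71, sm = 60 + 71 = 131.
Iteration 4: 71 < 145 holds -> n = 71 * 2 + 1 = 143, sm = 131 + 143 = 274.
Iteration 5: 143 < 145 holds -> n = 143 * 2 + 1 = 287, sm = 274 + 287 = 561.
Iteration 6: 287 < 145 fails; recursion stops.
SUM(n) = 8 + 17 + 35 + 71 + 143 + 287 = 561.

561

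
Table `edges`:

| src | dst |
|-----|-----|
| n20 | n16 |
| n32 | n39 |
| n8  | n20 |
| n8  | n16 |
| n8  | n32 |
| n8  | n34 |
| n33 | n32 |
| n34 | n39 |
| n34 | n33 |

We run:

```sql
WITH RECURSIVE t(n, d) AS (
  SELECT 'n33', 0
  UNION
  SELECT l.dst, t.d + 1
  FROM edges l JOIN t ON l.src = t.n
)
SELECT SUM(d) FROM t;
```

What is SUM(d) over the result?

3

Base: (n33, d=0).
Iteration 1: edges from {n33} -> (n32, d=1).
Iteration 2: edges from {n32} -> (n39, d=2).
Iteration 3: no outgoing edges from {n39}; recursion stops.
SUM(d) = 0 + 1 + 2 = 3.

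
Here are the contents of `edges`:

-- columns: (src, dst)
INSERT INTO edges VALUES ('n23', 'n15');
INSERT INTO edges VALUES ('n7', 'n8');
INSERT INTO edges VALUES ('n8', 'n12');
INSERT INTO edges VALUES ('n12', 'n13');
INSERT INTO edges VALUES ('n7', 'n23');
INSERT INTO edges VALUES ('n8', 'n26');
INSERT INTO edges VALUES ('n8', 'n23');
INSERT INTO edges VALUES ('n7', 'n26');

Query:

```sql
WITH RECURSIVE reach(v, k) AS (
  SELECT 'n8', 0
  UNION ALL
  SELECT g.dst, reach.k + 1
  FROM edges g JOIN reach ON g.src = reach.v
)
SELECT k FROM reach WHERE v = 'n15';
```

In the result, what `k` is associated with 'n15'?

2

Base: (n8, k=0).
Iteration 1: edges from {n8} -> (n12, k=1), (n23, k=1), (n26, k=1).
Iteration 2: edges from {n12,n23,n26} -> (n13, k=2), (n15, k=2).
Iteration 3: no outgoing edges from {n13,n15}; recursion stops.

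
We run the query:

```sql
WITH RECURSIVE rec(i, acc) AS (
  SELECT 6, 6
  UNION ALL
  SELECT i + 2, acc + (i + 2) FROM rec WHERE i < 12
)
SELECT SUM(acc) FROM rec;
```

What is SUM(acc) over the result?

80

Base: i=6, acc=6.
Iteration 1: 6 < 12 holds -> i = 6 + 2 = 8, acc = 6 + 8 = 14.
Iteration 2: 8 < 12 holds -> i = 8 + 2 = 10, acc = 14 + 10 = 24.
Iteration 3: 10 < 12 holds -> i = 10 + 2 = 12, acc = 24 + 12 = 36.
Iteration 4: 12 < 12 fails; recursion stops.
SUM(acc) = 6 + 14 + 24 + 36 = 80.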